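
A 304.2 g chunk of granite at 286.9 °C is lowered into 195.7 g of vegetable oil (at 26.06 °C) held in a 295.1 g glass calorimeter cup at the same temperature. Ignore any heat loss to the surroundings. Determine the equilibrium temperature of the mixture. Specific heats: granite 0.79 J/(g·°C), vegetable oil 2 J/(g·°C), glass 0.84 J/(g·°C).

T_f ≈ 97.3 °C

Let T be the final temperature. ΣQ_i = 0:
304.2*0.79*(T − 286.9) + 195.7*2*(T − 26.06) + 295.1*0.84*(T − 26.06) = 0
240.32(T − 286.9) + 391.4(T − 26.06) + 247.88(T − 26.06) = 0
879.6 T = 85607
T = 85607/879.6 ≈ 97.32 °C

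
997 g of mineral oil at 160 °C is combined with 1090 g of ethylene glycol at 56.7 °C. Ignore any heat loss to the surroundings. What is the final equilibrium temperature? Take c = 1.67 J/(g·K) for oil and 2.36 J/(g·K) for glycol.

Heat lost by the oil equals heat gained by the glycol:
997*1.67*(160 − T) = 1090*2.36*(T − 56.7)
1665(160 − T) = 2572.4(T − 56.7)
4237.4 T = 412253  ⇒  T ≈ 97.29 °C

T_f ≈ 97.3 °C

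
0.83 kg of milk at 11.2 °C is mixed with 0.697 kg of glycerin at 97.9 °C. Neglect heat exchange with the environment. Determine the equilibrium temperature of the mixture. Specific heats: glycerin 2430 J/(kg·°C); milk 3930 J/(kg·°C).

T_f ≈ 40.8 °C

Net heat exchanged in the isolated system is zero:
0.697·2430·(T − 97.9) + 0.83·3930·(T − 11.2) = 0
(1693.7 + 3261.9) T = 1693.7·97.9 + 3261.9·11.2
T = 202347/4955.6 ≈ 40.83 °C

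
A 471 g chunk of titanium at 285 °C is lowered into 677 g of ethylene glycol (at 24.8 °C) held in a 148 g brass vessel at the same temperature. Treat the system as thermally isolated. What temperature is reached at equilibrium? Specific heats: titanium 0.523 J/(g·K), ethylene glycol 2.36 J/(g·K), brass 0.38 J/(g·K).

T_f is the heat-capacity-weighted average of the initial temperatures:
T_f = (246.33·285 + 1597.7·24.8 + 56.24·24.8) / (246.33 + 1597.7 + 56.24)
    = 111223 / 1900.3 ≈ 58.53 °C

T_f ≈ 58.5 °C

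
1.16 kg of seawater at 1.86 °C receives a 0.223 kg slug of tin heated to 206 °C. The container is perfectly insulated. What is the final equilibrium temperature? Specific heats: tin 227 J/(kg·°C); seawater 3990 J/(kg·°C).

Heat gained plus heat lost sum to zero:
0.223·227·(T − 206) + 1.16·3990·(T − 1.86) = 0
50.62(T − 206) + 4628.4(T − 1.86) = 0
(50.62 + 4628.4) T = 50.62·206 + 4628.4·1.86
T = 19037/4679 ≈ 4.07 °C

T_f ≈ 4.1 °C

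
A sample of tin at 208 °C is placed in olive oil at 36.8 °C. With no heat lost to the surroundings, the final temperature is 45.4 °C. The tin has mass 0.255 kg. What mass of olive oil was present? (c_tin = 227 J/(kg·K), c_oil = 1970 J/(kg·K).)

Heat lost by the tin = heat gained by the oil:
0.255×227×(208 − 45.4) = m×1970×(45.4 − 36.8)
16942 m = 9412.1  ⇒  m ≈ 0.5555 kg

m ≈ 0.556 kg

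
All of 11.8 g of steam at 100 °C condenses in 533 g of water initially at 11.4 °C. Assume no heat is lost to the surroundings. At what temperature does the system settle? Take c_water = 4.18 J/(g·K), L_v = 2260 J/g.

T_f ≈ 25.0 °C

Conservation of energy gives ΣQ = 0:
latent heat released on condensation: 11.8×2260 = 26668; condensed water 100 °C→T: 49.32(T − 100); water warms: 533×4.18×(T − 11.4) = 2227.9(T − 11.4)
2277.3 T = 26668 + 4932.4 + 25399 = 56999
T ≈ 25.03 °C (< 100 °C, so full condensation is consistent).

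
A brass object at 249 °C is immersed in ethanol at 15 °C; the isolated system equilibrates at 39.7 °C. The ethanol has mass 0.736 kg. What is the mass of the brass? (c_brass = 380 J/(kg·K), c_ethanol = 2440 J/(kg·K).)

m ≈ 0.558 kg

Let T be the final temperature. ΣQ_i = 0:
m×380×(39.7 − 249) + 0.736×2440×(39.7 − 15) = 0
-79534 m = -44357
m = -44357/-79534 ≈ 0.5577 kg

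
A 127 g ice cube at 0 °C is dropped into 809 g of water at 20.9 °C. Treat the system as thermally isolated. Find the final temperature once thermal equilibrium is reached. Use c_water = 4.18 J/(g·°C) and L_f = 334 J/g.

Net heat exchanged in the isolated system is zero:
fusion: m_ice L_f = 127×334 = 42418
  meltwater 0→T: 127×4.18×T = 530.86 T
  water: 3381.6(T − 20.9)
3912.5 T = 70676 − 42418 = 28258
T ≈ 7.22 °C. Since T > 0 °C, the all-ice-melts assumption holds.

T_f ≈ 7.2 °C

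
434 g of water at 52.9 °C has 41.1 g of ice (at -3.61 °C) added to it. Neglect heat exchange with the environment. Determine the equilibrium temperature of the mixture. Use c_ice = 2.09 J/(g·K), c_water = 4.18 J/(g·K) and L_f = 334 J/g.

Energy balance with sensible and latent terms:
warm ice to 0 °C: 41.1×2.09×(0 − (-3.61)) = 310.1
  fusion: m_ice L_f = 41.1×334 = 13727
  meltwater 0→T: 41.1×4.18×T = 171.8 T
  water cools: 434×4.18×(T − 52.9) = 1814.1(T − 52.9)
1985.9 T = 95967 − 14037 = 81929
T ≈ 41.26 °C — above 0 °C, consistent with complete melting.

T_f ≈ 41.3 °C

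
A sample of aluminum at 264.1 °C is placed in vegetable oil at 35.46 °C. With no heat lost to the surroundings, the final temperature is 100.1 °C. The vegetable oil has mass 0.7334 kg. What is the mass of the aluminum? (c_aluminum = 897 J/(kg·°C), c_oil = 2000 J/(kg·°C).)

Taking heat into each body as positive, Σ m c ΔT = 0:
m×897×(100.1 − 264.1) + 0.7334×2000×(100.1 − 35.46) = 0
-147108 m = -94814
m = -94814/-147108 ≈ 0.6445 kg

m ≈ 0.645 kg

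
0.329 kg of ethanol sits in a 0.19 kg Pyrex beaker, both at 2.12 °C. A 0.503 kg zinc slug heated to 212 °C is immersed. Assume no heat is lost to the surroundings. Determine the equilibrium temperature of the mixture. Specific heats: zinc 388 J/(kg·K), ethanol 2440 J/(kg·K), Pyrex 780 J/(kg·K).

T_f ≈ 37.9 °C

T_f = Σ m_i c_i T_i / Σ m_i c_i:
T_f = (195.16×212 + 802.76×2.12 + 148.2×2.12) / (195.16 + 802.76 + 148.2)
    = 43391 / 1146.1 ≈ 37.86 °C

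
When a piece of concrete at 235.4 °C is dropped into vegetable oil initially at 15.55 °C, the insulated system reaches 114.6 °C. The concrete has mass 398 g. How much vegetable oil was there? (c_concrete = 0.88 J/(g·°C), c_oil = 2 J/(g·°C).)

Net heat exchanged in the isolated system is zero:
398·0.88·(114.6 − 235.4) + m·2·(114.6 − 15.55) = 0
198.1 m = 42309
m = 42309/198.1 ≈ 213.6 g

m ≈ 214 g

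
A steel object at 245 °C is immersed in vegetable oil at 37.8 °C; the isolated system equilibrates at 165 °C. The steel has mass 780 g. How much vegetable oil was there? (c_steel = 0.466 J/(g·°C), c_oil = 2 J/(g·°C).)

m ≈ 114 g

Taking heat into each body as positive, Σ m c ΔT = 0:
780×0.466×(165 − 245) + m×2×(165 − 37.8) = 0
254.4 m = 29078
m = 29078/254.4 ≈ 114.3 g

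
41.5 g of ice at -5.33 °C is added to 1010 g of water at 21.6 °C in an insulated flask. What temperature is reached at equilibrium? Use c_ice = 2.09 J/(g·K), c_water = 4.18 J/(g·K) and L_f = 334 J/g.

T_f ≈ 17.5 °C

Net heat exchanged in the isolated system is zero:
ice -5.33→0 °C: 41.5×2.09×5.33 = 462.3
  melt ice: 41.5×334 = 13861
  meltwater 0→T: 41.5×4.18×T = 173.47 T
  water cools: 1010×4.18×(T − 21.6) = 4221.8(T − 21.6)
4395.3 T = 91191 − 14323 = 76868
T ≈ 17.49 °C — above 0 °C, consistent with complete melting.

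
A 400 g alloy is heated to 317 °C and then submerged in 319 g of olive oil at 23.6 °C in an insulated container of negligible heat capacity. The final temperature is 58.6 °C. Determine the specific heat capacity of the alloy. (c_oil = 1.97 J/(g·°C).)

Let T be the final temperature. ΣQ_i = 0:
400·c·(58.6 − 317) + 319·1.97·(58.6 − 23.6) = 0
-103360 c = -21995
c = -21995/-103360 ≈ 0.2128 J/(g·°C)

c ≈ 0.213 J/(g·°C)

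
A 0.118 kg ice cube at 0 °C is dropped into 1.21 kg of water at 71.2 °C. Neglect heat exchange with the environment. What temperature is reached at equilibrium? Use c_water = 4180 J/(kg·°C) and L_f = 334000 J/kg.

T_f ≈ 57.8 °C

Energy balance with sensible and latent terms:
fusion: m_ice L_f = 0.118·334000 = 39412
  meltwater 0→T: 0.118·4180·T = 493.24 T
  water: 5057.8(T − 71.2)
5551 T = 360115 − 39412 = 320703
T ≈ 57.77 °C (positive, so assuming full melt was valid).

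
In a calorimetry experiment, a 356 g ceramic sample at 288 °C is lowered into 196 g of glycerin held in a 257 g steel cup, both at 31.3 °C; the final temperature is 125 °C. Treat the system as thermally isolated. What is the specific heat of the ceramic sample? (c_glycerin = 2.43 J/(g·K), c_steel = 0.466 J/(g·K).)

c ≈ 0.962 J/(g·K)

Conservation of energy gives ΣQ = 0:
356·c·(125 − 288) + 196·2.43·(125 − 31.3) + 257·0.466·(125 − 31.3) = 0
-58028 c = -55849
c = -55849/-58028 ≈ 0.9625 J/(g·K)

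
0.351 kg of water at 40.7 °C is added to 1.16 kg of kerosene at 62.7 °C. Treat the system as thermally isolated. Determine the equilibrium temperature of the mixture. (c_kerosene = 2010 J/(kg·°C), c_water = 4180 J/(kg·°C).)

Taking heat into each body as positive, Σ m c ΔT = 0:
1.16·2010·(T − 62.7) + 0.351·4180·(T − 40.7) = 0
2331.6(T − 62.7) + 1467.2(T − 40.7) = 0
(2331.6 + 1467.2) T = 2331.6·62.7 + 1467.2·40.7
T = 205906/3798.8 ≈ 54.20 °C

T_f ≈ 54.2 °C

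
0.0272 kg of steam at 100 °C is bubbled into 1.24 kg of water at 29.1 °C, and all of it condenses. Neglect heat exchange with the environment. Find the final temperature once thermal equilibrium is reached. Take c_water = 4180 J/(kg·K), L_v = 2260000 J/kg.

Let T be the final temperature. ΣQ_i = 0:
steam→water at 100 °C releases m L_v = 0.0272·2260000 = 61472
  condensate cools 100→T: 0.0272·4180·(T − 100) = 113.7(T − 100)
  water warms: 1.24·4180·(T − 29.1) = 5183.2(T − 29.1)
5296.9 T = 61472 + 11370 + 150831 = 223673
T ≈ 42.23 °C — below 100 °C, confirming all the steam condensed.

T_f ≈ 42.2 °C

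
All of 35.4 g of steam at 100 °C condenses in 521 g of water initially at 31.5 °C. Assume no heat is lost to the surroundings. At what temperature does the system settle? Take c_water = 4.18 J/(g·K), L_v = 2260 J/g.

Net heat exchanged in the isolated system is zero:
steam→water at 100 °C releases m L_v = 35.4×2260 = 80004; condensed water 100 °C→T: 147.97(T − 100); water warms: 521×4.18×(T − 31.5) = 2177.8(T − 31.5)
2325.8 T = 80004 + 14797 + 68600 = 163401
T ≈ 70.26 °C (< 100 °C, so full condensation is consistent).

T_f ≈ 70.3 °C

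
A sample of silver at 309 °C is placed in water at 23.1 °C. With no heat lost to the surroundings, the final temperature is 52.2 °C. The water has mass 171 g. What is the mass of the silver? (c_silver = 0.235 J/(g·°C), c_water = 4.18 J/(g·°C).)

m ≈ 345 g

|Q_silver| = |Q_water|:
m·0.235·(309 − 52.2) = 171·4.18·(52.2 − 23.1)
60.35 m = 20800  ⇒  m ≈ 344.7 g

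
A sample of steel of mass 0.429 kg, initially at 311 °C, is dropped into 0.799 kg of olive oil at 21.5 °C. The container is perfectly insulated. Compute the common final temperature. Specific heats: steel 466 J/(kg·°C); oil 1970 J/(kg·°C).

Net heat exchanged in the isolated system is zero:
0.429·466·(T − 311) + 0.799·1970·(T − 21.5) = 0
199.91(T − 311) + 1574(T − 21.5) = 0
1773.9 T = 96015
T = 96015 / 1773.9 = 54.1 °C

T_f ≈ 54.1 °C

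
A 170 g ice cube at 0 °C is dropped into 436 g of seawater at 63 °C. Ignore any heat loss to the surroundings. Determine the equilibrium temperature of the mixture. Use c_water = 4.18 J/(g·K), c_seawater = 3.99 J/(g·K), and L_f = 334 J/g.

T_f ≈ 21.6 °C

Conservation of energy gives ΣQ = 0:
latent heat to melt: 170×334 = 56780; warm the meltwater: 710.6 T; seawater cools: 436×3.99×(T − 63) = 1739.6(T − 63)
2450.2 T = 109597 − 56780 = 52817
T ≈ 21.56 °C (positive, so assuming full melt was valid).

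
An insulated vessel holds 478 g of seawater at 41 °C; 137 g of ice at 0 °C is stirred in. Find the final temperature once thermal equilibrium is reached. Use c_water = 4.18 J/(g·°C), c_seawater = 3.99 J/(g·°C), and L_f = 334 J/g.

T_f ≈ 13.1 °C

Taking heat into each body as positive, Σ m c ΔT = 0:
latent heat to melt: 137·334 = 45758; warm the meltwater: 572.66 T; seawater: 1907.2(T − 41)
2479.9 T = 78196 − 45758 = 32438
T ≈ 13.08 °C. Since T > 0 °C, the all-ice-melts assumption holds.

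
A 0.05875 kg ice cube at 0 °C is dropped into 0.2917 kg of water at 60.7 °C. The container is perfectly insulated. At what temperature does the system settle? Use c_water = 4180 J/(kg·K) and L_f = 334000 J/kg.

Net heat exchanged in the isolated system is zero:
melt ice: 0.05875·334000 = 19622
  warm the meltwater: 245.57 T
  water: 1219.3(T − 60.7)
1464.9 T = 74012 − 19622 = 54389
T ≈ 37.13 °C. Since T > 0 °C, the all-ice-melts assumption holds.

T_f ≈ 37.1 °C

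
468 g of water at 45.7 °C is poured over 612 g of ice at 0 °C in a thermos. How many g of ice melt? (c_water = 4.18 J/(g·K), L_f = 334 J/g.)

Cooling the water to 0 °C releases 468×4.18×45.7 = 89400 J.
Melting all 612 g of ice would need 612×334 = 204408 J.
Since 89400 < 204408 J, not all the ice melts; equilibrium is at 0 °C.
m_melted×334 = 89400  ⇒  m_melted ≈ 267.7 g.

m_melted ≈ 268 g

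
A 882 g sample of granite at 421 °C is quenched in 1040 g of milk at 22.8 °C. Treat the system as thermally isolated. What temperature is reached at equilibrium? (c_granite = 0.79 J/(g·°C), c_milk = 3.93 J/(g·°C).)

T_f ≈ 80.8 °C

Setting the total heat transfer to zero:
882·0.79·(T − 421) + 1040·3.93·(T − 22.8) = 0
696.78(T − 421) + 4087.2(T − 22.8) = 0
(696.78 + 4087.2) T = 696.78·421 + 4087.2·22.8
T = 386533 / 4784 = 80.8 °C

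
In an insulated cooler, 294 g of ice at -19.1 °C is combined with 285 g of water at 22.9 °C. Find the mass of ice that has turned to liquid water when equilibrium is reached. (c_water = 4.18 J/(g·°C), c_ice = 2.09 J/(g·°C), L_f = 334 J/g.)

m_melted ≈ 46.5 g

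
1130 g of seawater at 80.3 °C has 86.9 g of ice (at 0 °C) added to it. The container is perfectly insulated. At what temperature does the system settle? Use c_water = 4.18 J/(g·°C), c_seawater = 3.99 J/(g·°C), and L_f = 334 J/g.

T_f ≈ 68.4 °C

Energy conservation, ΣQ = 0:
fusion: m_ice L_f = 86.9×334 = 29025; warm the meltwater: 363.24 T; seawater: 4508.7(T − 80.3)
4871.9 T = 362049 − 29025 = 333024
T ≈ 68.36 °C — above 0 °C, consistent with complete melting.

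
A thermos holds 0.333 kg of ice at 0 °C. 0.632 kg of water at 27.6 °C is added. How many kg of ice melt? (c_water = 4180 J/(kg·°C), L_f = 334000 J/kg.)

m_melted ≈ 0.218 kg

Cooling the water to 0 °C releases 0.632·4180·27.6 = 72913 J.
Melting all 0.333 kg of ice would need 0.333·334000 = 111222 J.
Since 72913 < 111222 J, not all the ice melts; equilibrium is at 0 °C.
m_melted·334000 = 72913  ⇒  m_melted ≈ 0.2183 kg.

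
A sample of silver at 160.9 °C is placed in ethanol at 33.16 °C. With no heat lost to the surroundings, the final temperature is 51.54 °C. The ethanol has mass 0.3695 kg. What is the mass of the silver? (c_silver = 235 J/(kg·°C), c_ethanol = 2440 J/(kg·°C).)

|Q_silver| = |Q_ethanol|:
m×235×(160.9 − 51.54) = 0.3695×2440×(51.54 − 33.16)
25700 m = 16571  ⇒  m ≈ 0.6448 kg

m ≈ 0.645 kg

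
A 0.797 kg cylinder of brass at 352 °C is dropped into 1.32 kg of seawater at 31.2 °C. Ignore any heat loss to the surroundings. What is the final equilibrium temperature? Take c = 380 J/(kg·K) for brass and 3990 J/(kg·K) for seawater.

T_f ≈ 48.6 °C

|Q_brass| = |Q_seawater|:
0.797·380·(352 − T) = 1.32·3990·(T − 31.2)
302.86(352 − T) = 5266.8(T − 31.2)
5569.7 T = 270931  ⇒  T ≈ 48.64 °C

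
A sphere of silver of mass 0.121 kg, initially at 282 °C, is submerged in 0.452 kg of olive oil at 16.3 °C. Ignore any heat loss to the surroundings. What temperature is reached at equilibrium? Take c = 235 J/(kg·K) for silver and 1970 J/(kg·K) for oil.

T_f ≈ 24.5 °C

Taking heat into each body as positive, Σ m c ΔT = 0:
0.121*235*(T − 282) + 0.452*1970*(T − 16.3) = 0
(28.43 + 890.44) T = 28.43*282 + 890.44*16.3
T ≈ 24.52 °C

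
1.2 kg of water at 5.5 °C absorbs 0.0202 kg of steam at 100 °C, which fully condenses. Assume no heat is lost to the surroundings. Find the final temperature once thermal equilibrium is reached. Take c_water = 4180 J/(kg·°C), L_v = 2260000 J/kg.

T_f ≈ 16.0 °C

Sum of m c ΔT and latent-heat terms is zero:
latent heat released on condensation: 0.0202×2260000 = 45652
  condensed water 100 °C→T: 84.44(T − 100)
  water warms: 1.2×4180×(T − 5.5) = 5016(T − 5.5)
5100.4 T = 45652 + 8443.6 + 27588 = 81684
T ≈ 16.02 °C — below 100 °C, confirming all the steam condensed.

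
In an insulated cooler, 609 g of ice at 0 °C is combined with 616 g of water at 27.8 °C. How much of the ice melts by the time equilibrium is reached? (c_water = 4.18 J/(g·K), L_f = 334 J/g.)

Heat available from the water dropping to 0 °C: 616·4.18·27.8 = 71582 J.
Melting all 609 g of ice would need 609·334 = 203406 J.
Since 71582 < 203406 J, not all the ice melts; equilibrium is at 0 °C.
Mass melted = 71582/334 ≈ 214.3 g.

m_melted ≈ 214 g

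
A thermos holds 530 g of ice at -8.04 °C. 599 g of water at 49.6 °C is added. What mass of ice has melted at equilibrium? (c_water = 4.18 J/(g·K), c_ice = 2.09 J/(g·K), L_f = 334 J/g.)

m_melted ≈ 345 g

Cooling the water to 0 °C releases 599×4.18×49.6 = 124189 J.
Warming the ice to 0 °C takes 530×2.09×8.04 = 8905.9 J, leaving 115284 J for melting.
To melt every bit of ice: 530×334 = 177020 J.
Since 115284 < 177020 J, not all the ice melts; equilibrium is at 0 °C.
m_melt = 115284 / L_f = 345.2 g.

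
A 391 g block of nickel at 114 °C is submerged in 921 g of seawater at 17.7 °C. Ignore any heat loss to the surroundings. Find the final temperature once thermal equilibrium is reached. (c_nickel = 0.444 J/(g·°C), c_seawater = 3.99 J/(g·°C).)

T_f ≈ 22.0 °C

T_f is the heat-capacity-weighted average of the initial temperatures:
T_f = (173.6·114 + 3674.8·17.7) / (173.6 + 3674.8)
    = 84835 / 3848.4 ≈ 22.04 °C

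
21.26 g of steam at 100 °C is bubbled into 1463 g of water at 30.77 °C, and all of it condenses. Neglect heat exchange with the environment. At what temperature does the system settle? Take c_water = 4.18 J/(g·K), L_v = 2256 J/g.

T_f ≈ 39.5 °C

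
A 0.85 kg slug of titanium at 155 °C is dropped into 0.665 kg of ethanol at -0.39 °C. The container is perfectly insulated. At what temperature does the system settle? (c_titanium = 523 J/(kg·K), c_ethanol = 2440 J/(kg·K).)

Conservation of energy gives ΣQ = 0:
0.85·523·(T − 155) + 0.665·2440·(T − (-0.39)) = 0
444.55(T − 155) + 1622.6(T − (-0.39)) = 0
2067.2 T = 68272
T = 68272/2067.2 ≈ 33.03 °C

T_f ≈ 33.0 °C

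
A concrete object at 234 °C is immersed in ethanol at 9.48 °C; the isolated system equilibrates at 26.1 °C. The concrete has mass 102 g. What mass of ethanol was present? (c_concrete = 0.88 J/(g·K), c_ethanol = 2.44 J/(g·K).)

m ≈ 460 g

Energy conservation, ΣQ = 0:
102×0.88×(26.1 − 234) + m×2.44×(26.1 − 9.48) = 0
40.55 m = 18661
m = 18661/40.55 ≈ 460.2 g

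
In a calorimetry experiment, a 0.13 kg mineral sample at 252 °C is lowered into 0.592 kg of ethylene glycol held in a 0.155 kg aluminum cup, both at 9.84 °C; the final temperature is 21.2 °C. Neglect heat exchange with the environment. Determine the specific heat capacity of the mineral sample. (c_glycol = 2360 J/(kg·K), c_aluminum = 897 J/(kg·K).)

c ≈ 582 J/(kg·K)

Energy conservation, ΣQ = 0:
0.13·c·(21.2 − 252) + 0.592·2360·(21.2 − 9.84) + 0.155·897·(21.2 − 9.84) = 0
-30 c = -17451
c = -17451/-30 ≈ 581.6 J/(kg·K)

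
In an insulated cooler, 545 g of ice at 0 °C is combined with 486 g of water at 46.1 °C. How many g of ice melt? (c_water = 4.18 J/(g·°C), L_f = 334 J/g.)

Water can give up m c ΔT = 486×4.18×46.1 = 93651 J before reaching 0 °C.
Melting all 545 g of ice would need 545×334 = 182030 J.
Since 93651 < 182030 J, not all the ice melts; equilibrium is at 0 °C.
Mass melted = 93651/334 ≈ 280.4 g.

m_melted ≈ 280 g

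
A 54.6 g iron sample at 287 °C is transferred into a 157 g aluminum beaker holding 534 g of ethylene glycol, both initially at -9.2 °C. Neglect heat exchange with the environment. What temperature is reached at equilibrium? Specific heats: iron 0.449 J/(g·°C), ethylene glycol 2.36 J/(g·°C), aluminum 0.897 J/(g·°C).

Taking heat into each body as positive, Σ m c ΔT = 0:
54.6*0.449*(T − 287) + 534*2.36*(T − (-9.2)) + 157*0.897*(T − (-9.2)) = 0
1425.6 T = -5853.9
T = -5853.9/1425.6 ≈ -4.11 °C

T_f ≈ -4.1 °C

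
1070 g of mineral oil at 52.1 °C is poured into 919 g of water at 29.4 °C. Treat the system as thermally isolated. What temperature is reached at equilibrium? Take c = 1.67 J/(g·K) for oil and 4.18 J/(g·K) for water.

T_f ≈ 36.6 °C

Net heat exchanged in the isolated system is zero:
1070*1.67*(T − 52.1) + 919*4.18*(T − 29.4) = 0
1786.9(T − 52.1) + 3841.4(T − 29.4) = 0
5628.3 T = 206035
T ≈ 36.61 °C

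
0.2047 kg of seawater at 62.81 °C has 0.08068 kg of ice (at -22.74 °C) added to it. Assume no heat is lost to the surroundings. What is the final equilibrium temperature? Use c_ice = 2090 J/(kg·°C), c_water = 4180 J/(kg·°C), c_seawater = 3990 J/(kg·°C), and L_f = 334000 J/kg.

T_f ≈ 17.8 °C

Net heat exchanged in the isolated system is zero:
warm ice to 0 °C: 0.08068·2090·(0 − (-22.74)) = 3834.4; latent heat to melt: 0.08068·334000 = 26947; meltwater 0→T: 0.08068·4180·T = 337.24 T; seawater cools: 0.2047·3990·(T − 62.81) = 816.75(T − 62.81)
1154 T = 51300 − 30782 = 20519
T ≈ 17.78 °C (positive, so assuming full melt was valid).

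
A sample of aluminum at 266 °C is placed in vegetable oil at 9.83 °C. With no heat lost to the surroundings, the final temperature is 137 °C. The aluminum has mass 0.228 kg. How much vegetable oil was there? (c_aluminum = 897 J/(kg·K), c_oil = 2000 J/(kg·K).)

m ≈ 0.104 kg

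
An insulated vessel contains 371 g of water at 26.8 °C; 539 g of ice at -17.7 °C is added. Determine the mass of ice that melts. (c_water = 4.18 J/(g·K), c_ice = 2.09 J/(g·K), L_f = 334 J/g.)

Heat available from the water dropping to 0 °C: 371×4.18×26.8 = 41561 J.
Of that, 539×2.09×17.7 = 19939 J goes to bring the ice to 0 °C, leaving 21622 J.
Melting all 539 g of ice would need 539×334 = 180026 J.
Since 21622 < 180026 J, not all the ice melts; equilibrium is at 0 °C.
m_melt = 21622 / L_f = 64.74 g.

m_melted ≈ 64.7 g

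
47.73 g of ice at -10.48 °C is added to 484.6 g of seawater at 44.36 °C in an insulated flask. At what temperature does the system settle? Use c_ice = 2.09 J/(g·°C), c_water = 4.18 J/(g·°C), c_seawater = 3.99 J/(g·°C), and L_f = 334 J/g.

Energy balance with sensible and latent terms:
warm ice to 0 °C: 47.73×2.09×(0 − (-10.48)) = 1045.4; latent heat to melt: 47.73×334 = 15942; meltwater 0→T: 47.73×4.18×T = 199.51 T; seawater: 1933.6(T − 44.36)
2133.1 T = 85772 − 16987 = 68785
T ≈ 32.25 °C — above 0 °C, consistent with complete melting.

T_f ≈ 32.2 °C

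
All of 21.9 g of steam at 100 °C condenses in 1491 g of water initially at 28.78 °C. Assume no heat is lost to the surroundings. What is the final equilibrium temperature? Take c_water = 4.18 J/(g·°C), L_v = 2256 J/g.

T_f ≈ 37.6 °C

Heat gained plus heat lost sum to zero:
condense steam: −21.9×2256 = −49406; condensate cools 100→T: 21.9×4.18×(T − 100) = 91.54(T − 100); water warms: 1491×4.18×(T − 28.78) = 6232.4(T − 28.78)
6323.9 T = 49406 + 9154.2 + 179368 = 237928
T ≈ 37.62 °C, under the boiling point, so the assumption holds.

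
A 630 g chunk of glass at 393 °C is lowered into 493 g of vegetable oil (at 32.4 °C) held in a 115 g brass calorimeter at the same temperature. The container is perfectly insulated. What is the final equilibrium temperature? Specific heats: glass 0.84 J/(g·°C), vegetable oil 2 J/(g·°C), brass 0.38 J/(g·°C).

Taking heat into each body as positive, Σ m c ΔT = 0:
630*0.84*(T − 393) + 493*2*(T − 32.4) + 115*0.38*(T − 32.4) = 0
529.2(T − 393) + 986(T − 32.4) + 43.7(T − 32.4) = 0
1558.9 T = 241338
T ≈ 154.81 °C

T_f ≈ 154.8 °C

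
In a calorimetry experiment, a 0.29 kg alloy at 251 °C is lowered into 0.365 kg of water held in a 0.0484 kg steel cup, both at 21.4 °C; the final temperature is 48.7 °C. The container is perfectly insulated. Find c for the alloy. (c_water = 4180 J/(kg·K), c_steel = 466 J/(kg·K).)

Energy conservation, ΣQ = 0:
0.29×c×(48.7 − 251) + 0.365×4180×(48.7 − 21.4) + 0.0484×466×(48.7 − 21.4) = 0
-58.67 c = -42267
c = -42267/-58.67 ≈ 720.5 J/(kg·K)

c ≈ 720 J/(kg·K)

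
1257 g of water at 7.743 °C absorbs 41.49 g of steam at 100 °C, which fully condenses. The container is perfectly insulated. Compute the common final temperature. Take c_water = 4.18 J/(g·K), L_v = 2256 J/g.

T_f ≈ 27.9 °C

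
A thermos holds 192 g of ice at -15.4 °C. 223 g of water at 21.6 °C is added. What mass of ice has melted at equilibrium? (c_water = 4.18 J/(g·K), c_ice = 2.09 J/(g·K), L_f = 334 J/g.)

m_melted ≈ 41.8 g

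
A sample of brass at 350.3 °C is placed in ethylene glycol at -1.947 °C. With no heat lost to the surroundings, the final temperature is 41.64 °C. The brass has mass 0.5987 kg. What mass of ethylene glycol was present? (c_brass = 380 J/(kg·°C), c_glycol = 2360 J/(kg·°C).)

m ≈ 0.683 kg

Heat gained plus heat lost sum to zero:
0.5987×380×(41.64 − 350.3) + m×2360×(41.64 − (-1.947)) = 0
102865 m = 70222
m = 70222/102865 ≈ 0.6827 kg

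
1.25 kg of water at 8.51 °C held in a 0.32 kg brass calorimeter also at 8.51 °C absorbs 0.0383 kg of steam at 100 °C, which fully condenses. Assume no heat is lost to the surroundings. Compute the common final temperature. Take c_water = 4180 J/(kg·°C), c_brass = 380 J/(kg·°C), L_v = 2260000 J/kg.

T_f ≈ 26.9 °C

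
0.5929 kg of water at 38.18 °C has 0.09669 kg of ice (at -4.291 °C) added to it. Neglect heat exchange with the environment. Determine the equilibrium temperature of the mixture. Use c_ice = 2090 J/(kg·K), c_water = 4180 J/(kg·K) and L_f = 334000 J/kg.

T_f ≈ 21.3 °C

Conservation of energy gives ΣQ = 0:
ice -4.291→0 °C: 0.09669×2090×4.291 = 867.13
  latent heat to melt: 0.09669×334000 = 32294
  meltwater 0→T: 0.09669×4180×T = 404.16 T
  water cools: 0.5929×4180×(T − 38.18) = 2478.3(T − 38.18)
2882.5 T = 94622 − 33162 = 61461
T ≈ 21.32 °C — above 0 °C, consistent with complete melting.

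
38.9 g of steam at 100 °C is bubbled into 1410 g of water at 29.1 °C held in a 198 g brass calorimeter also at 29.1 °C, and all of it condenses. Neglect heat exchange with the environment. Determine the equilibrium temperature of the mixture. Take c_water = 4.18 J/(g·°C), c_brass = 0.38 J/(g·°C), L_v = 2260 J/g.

T_f ≈ 45.3 °C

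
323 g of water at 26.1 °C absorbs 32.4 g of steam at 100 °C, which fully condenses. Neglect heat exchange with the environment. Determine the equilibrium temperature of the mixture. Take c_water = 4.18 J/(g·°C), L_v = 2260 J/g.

Energy balance with sensible and latent terms:
latent heat released on condensation: 32.4·2260 = 73224
  condensate cools 100→T: 32.4·4.18·(T − 100) = 135.43(T − 100)
  original water: 1350.1(T − 26.1)
1485.6 T = 73224 + 13543 + 35239 = 122006
T ≈ 82.13 °C — below 100 °C, confirming all the steam condensed.

T_f ≈ 82.1 °C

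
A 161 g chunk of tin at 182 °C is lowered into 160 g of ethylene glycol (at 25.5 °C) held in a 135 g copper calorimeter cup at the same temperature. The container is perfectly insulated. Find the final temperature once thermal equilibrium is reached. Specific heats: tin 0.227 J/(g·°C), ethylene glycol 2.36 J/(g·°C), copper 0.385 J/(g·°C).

Net heat exchanged in the isolated system is zero:
161*0.227*(T − 182) + 160*2.36*(T − 25.5) + 135*0.385*(T − 25.5) = 0
36.55(T − 182) + 377.6(T − 25.5) + 51.98(T − 25.5) = 0
466.12 T = 17606
T ≈ 37.77 °C

T_f ≈ 37.8 °C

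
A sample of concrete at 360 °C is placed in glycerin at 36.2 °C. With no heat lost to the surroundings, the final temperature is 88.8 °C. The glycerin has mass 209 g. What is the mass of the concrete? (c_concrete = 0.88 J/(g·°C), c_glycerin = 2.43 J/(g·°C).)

m ≈ 112 g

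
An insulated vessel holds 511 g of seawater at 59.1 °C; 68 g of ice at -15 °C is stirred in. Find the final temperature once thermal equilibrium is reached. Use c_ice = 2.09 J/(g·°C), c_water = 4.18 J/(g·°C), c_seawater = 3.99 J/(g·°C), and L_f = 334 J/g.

Taking heat into each body as positive, Σ m c ΔT = 0:
ice -15→0 °C: 68·2.09·15 = 2131.8; melt ice: 68·334 = 22712; warm the meltwater: 284.24 T; seawater cools: 511·3.99·(T − 59.1) = 2038.9(T − 59.1)
2323.1 T = 120498 − 24844 = 95655
T ≈ 41.17 °C. Since T > 0 °C, the all-ice-melts assumption holds.

T_f ≈ 41.2 °C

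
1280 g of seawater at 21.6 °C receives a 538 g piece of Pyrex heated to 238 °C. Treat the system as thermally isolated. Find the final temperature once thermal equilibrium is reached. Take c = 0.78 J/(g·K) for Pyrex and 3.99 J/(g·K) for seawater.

Energy conservation, ΣQ = 0:
538×0.78×(T − 238) + 1280×3.99×(T − 21.6) = 0
5526.8 T = 210190
T ≈ 38.03 °C

T_f ≈ 38.0 °C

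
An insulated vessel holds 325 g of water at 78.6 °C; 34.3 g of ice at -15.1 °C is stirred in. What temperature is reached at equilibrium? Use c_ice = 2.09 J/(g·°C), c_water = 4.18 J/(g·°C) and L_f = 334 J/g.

Taking heat into each body as positive, Σ m c ΔT = 0:
ice -15.1→0 °C: 34.3×2.09×15.1 = 1082.5
  fusion: m_ice L_f = 34.3×334 = 11456
  meltwater 0→T: 34.3×4.18×T = 143.37 T
  water: 1358.5(T − 78.6)
1501.9 T = 106778 − 12539 = 94239
T ≈ 62.75 °C (positive, so assuming full melt was valid).

T_f ≈ 62.7 °C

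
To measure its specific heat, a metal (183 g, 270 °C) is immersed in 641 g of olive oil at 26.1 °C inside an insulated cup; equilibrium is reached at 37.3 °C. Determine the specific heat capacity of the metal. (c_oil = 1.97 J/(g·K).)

c ≈ 0.332 J/(g·K)

Heat lost by the metal = heat gained by the oil:
183·c·(270 − 37.3) = 641·1.97·(37.3 − 26.1)
42584 c = 14143  ⇒  c ≈ 0.3321 J/(g·K)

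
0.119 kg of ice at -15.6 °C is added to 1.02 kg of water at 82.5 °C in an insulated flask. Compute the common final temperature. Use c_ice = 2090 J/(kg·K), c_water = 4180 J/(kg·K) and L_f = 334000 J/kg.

T_f ≈ 64.7 °C

Energy balance with sensible and latent terms:
warm ice to 0 °C: 0.119·2090·(0 − (-15.6)) = 3879.9
  latent heat to melt: 0.119·334000 = 39746
  warm the meltwater: 497.42 T
  water: 4263.6(T − 82.5)
4761 T = 351747 − 43626 = 308121
T ≈ 64.72 °C. Since T > 0 °C, the all-ice-melts assumption holds.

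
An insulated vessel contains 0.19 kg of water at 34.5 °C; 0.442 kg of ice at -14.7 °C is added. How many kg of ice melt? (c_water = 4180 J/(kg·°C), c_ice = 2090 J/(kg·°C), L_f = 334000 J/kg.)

Heat available from the water dropping to 0 °C: 0.19·4180·34.5 = 27400 J.
Warming the ice to 0 °C takes 0.442·2090·14.7 = 13580 J, leaving 13820 J for melting.
Melting all 0.442 kg of ice would need 0.442·334000 = 147628 J.
13820 J < 147628 J, so only part of the ice melts and the system sits at 0 °C.
m_melted·334000 = 13820  ⇒  m_melted ≈ 0.04138 kg.

m_melted ≈ 0.0414 kg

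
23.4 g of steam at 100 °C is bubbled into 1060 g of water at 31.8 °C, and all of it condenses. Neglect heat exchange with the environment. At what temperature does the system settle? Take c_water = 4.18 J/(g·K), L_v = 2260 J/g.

Setting the total heat transfer to zero:
steam→water at 100 °C releases m L_v = 23.4×2260 = 52884
  condensate cools 100→T: 23.4×4.18×(T − 100) = 97.81(T − 100)
  original water: 4430.8(T − 31.8)
4528.6 T = 52884 + 9781.2 + 140899 = 203565
T ≈ 44.95 °C (< 100 °C, so full condensation is consistent).

T_f ≈ 45.0 °C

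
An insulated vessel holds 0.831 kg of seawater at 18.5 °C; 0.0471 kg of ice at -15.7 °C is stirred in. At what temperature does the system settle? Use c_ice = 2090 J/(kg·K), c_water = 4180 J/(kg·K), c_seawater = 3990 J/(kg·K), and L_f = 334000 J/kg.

T_f ≈ 12.5 °C

Let T be the final temperature. ΣQ_i = 0:
ice -15.7→0 °C: 0.0471·2090·15.7 = 1545.5; fusion: m_ice L_f = 0.0471·334000 = 15731; warm the meltwater: 196.88 T; seawater cools: 0.831·3990·(T − 18.5) = 3315.7(T − 18.5)
3512.6 T = 61340 − 17277 = 44063
T ≈ 12.54 °C — above 0 °C, consistent with complete melting.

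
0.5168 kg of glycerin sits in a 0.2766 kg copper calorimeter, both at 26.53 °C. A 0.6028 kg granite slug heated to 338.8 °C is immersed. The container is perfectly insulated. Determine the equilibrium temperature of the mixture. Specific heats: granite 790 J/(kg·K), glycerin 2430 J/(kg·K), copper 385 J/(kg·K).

T_f ≈ 107.4 °C

Energy conservation, ΣQ = 0:
0.6028*790*(T − 338.8) + 0.5168*2430*(T − 26.53) + 0.2766*385*(T − 26.53) = 0
476.21(T − 338.8) + 1255.8(T − 26.53) + 106.49(T − 26.53) = 0
1838.5 T = 197483
T = 197483 / 1838.5 = 107 °C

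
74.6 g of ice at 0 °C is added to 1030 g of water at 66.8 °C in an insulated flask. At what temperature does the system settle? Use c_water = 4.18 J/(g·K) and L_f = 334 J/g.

Net heat exchanged in the isolated system is zero:
latent heat to melt: 74.6·334 = 24916; meltwater 0→T: 74.6·4.18·T = 311.83 T; water: 4305.4(T − 66.8)
4617.2 T = 287601 − 24916 = 262684
T ≈ 56.89 °C (positive, so assuming full melt was valid).

T_f ≈ 56.9 °C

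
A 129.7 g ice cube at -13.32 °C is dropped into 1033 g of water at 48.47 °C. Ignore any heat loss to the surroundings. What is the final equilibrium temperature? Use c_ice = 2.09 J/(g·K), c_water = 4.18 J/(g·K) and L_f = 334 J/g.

T_f ≈ 33.4 °C

Energy balance with sensible and latent terms:
warm ice to 0 °C: 129.7×2.09×(0 − (-13.32)) = 3610.7; latent heat to melt: 129.7×334 = 43320; warm the meltwater: 542.15 T; water: 4317.9(T − 48.47)
4860.1 T = 209291 − 46930 = 162360
T ≈ 33.41 °C. Since T > 0 °C, the all-ice-melts assumption holds.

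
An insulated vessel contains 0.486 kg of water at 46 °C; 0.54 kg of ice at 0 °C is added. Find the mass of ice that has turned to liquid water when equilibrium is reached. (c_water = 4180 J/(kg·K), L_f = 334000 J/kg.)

Water can give up m c ΔT = 0.486·4180·46 = 93448 J before reaching 0 °C.
Fully melting the ice requires m_ice L_f = 0.54·334000 = 180360 J.
That's not enough to melt it all — equilibrium is at 0 °C with ice remaining.
Mass melted = 93448/334000 ≈ 0.2798 kg.

m_melted ≈ 0.28 kg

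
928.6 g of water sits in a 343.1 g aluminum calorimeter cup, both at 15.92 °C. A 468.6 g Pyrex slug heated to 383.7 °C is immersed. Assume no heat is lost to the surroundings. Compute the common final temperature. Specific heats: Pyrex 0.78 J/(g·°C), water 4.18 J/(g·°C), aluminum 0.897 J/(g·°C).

Taking heat into each body as positive, Σ m c ΔT = 0:
468.6×0.78×(T − 383.7) + 928.6×4.18×(T − 15.92) + 343.1×0.897×(T − 15.92) = 0
4554.8 T = 206939
T ≈ 45.43 °C

T_f ≈ 45.4 °C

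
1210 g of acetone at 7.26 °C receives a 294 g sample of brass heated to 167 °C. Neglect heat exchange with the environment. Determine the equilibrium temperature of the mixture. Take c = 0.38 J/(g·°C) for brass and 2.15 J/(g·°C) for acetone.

Setting the total heat transfer to zero:
294·0.38·(T − 167) + 1210·2.15·(T − 7.26) = 0
111.72(T − 167) + 2601.5(T − 7.26) = 0
2713.2 T = 37544
T = 37544/2713.2 ≈ 13.84 °C

T_f ≈ 13.8 °C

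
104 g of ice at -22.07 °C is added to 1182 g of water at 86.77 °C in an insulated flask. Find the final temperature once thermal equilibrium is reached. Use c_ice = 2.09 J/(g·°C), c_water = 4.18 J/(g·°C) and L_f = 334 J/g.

Setting the total heat transfer to zero:
ice -22.07→0 °C: 104·2.09·22.07 = 4797.1
  melt ice: 104·334 = 34736
  warm the meltwater: 434.72 T
  water cools: 1182·4.18·(T − 86.77) = 4940.8(T − 86.77)
5375.5 T = 428710 − 39533 = 389177
T ≈ 72.40 °C. Since T > 0 °C, the all-ice-melts assumption holds.

T_f ≈ 72.4 °C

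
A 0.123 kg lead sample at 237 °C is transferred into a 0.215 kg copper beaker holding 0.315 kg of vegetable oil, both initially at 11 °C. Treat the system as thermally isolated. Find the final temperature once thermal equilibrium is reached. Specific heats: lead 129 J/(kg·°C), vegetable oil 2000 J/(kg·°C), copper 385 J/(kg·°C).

T_f ≈ 15.9 °C

Taking heat into each body as positive, Σ m c ΔT = 0:
0.123·129·(T − 237) + 0.315·2000·(T − 11) + 0.215·385·(T − 11) = 0
15.87(T − 237) + 630(T − 11) + 82.78(T − 11) = 0
(15.87 + 630 + 82.78) T = 15.87·237 + 630·11 + 82.78·11
T = 11601/728.64 ≈ 15.92 °C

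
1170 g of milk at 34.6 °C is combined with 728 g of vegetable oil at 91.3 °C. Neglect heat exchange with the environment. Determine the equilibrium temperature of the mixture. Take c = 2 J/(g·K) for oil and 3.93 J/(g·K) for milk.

Net heat exchanged in the isolated system is zero:
728·2·(T − 91.3) + 1170·3.93·(T − 34.6) = 0
6054.1 T = 292027
T ≈ 48.24 °C

T_f ≈ 48.2 °C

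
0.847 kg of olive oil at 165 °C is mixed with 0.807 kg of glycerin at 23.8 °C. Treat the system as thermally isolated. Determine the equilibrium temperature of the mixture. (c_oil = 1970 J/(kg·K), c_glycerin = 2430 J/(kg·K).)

T_f ≈ 88.7 °C

|Q_oil| = |Q_glycerin|:
0.847*1970*(165 − T) = 0.807*2430*(T − 23.8)
1668.6(165 − T) = 1961(T − 23.8)
3629.6 T = 321989  ⇒  T ≈ 88.71 °C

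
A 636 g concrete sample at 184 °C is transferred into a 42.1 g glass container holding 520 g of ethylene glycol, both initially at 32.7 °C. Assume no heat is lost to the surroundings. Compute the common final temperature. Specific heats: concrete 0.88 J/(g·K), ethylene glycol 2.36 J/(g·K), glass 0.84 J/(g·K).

Setting the total heat transfer to zero:
636*0.88*(T − 184) + 520*2.36*(T − 32.7) + 42.1*0.84*(T − 32.7) = 0
559.68(T − 184) + 1227.2(T − 32.7) + 35.36(T − 32.7) = 0
1822.2 T = 144267
T = 144267/1822.2 ≈ 79.17 °C

T_f ≈ 79.2 °C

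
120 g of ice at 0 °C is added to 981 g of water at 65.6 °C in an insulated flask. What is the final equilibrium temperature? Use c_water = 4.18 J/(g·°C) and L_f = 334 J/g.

Heat gained plus heat lost sum to zero:
melt ice: 120×334 = 40080
  meltwater 0→T: 120×4.18×T = 501.6 T
  water cools: 981×4.18×(T − 65.6) = 4100.6(T − 65.6)
4602.2 T = 268998 − 40080 = 228918
T ≈ 49.74 °C — above 0 °C, consistent with complete melting.

T_f ≈ 49.7 °C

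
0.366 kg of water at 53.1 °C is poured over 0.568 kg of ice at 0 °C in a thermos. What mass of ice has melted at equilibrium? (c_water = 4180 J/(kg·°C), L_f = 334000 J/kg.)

m_melted ≈ 0.243 kg

Heat available from the water dropping to 0 °C: 0.366·4180·53.1 = 81237 J.
Melting all 0.568 kg of ice would need 0.568·334000 = 189712 J.
That's not enough to melt it all — equilibrium is at 0 °C with ice remaining.
m_melt = 81237 / L_f = 0.2432 kg.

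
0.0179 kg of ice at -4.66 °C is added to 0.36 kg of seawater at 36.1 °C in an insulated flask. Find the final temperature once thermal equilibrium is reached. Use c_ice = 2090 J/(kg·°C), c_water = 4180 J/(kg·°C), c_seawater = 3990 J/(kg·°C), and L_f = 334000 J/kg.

Setting the total heat transfer to zero:
warm ice to 0 °C: 0.0179·2090·(0 − (-4.66)) = 174.34; latent heat to melt: 0.0179·334000 = 5978.6; meltwater 0→T: 0.0179·4180·T = 74.82 T; seawater: 1436.4(T − 36.1)
1511.2 T = 51854 − 6152.9 = 45701
T ≈ 30.24 °C. Since T > 0 °C, the all-ice-melts assumption holds.

T_f ≈ 30.2 °C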